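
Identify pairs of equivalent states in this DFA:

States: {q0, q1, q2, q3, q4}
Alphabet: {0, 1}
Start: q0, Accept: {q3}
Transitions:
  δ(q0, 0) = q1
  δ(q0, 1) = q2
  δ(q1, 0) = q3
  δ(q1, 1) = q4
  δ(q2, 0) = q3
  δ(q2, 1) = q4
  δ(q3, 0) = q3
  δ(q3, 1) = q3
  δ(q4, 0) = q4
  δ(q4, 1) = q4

Using the table-filling algorithm:
Round 0 – mark pairs where exactly one state is accepting: (q0,q3), (q1,q3), (q2,q3), (q3,q4)
Round 1 – newly marked: (q0,q1) [on 0: q1 vs q3, already marked]; (q0,q2) [on 0: q1 vs q3, already marked]; (q1,q4) [on 0: q3 vs q4, already marked]; (q2,q4) [on 0: q3 vs q4, already marked]
Round 2 – newly marked: (q0,q4) [on 0: q1 vs q4, already marked]
No further pairs can be marked.
(q1, q2) unmarked: δ(q1,0)=q3, δ(q2,0)=q3; δ(q1,1)=q4, δ(q2,1)=q4 → equivalent
Equivalent pairs: (q1, q2)

Final answer: Equivalent pairs: (q1, q2)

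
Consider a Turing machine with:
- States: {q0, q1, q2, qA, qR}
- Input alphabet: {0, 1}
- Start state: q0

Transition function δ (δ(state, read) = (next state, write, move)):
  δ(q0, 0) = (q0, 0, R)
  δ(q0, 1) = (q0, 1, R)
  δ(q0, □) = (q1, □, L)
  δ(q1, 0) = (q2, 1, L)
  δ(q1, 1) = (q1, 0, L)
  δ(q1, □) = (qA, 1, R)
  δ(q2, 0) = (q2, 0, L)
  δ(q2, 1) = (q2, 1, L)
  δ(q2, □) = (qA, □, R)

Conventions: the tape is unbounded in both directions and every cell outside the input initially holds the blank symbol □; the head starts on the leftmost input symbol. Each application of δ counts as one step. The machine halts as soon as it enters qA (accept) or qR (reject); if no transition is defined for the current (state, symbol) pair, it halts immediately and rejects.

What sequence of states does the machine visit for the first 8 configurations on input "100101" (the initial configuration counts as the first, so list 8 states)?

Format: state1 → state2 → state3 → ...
Step 0: [q0]100101 (head at position 0)
Step 1: δ(q0, 1) = (q0, 1, R)  ⊢  1[q0]00101 (head at position 1)
Step 2: δ(q0, 0) = (q0, 0, R)  ⊢  10[q0]0101 (head at position 2)
Step 3: δ(q0, 0) = (q0, 0, R)  ⊢  100[q0]101 (head at position 3)
Step 4: δ(q0, 1) = (q0, 1, R)  ⊢  1001[q0]01 (head at position 4)
Step 5: δ(q0, 0) = (q0, 0, R)  ⊢  10010[q0]1 (head at position 5)
Step 6: δ(q0, 1) = (q0, 1, R)  ⊢  100101[q0]□ (head at position 6)
Step 7: δ(q0, □) = (q1, □, L)  ⊢  10010[q1]1□ (head at position 5)
Reading off the states of these 8 configurations: q0 → q0 → q0 → q0 → q0 → q0 → q0 → q1

Final answer: q0 → q0 → q0 → q0 → q0 → q0 → q0 → q1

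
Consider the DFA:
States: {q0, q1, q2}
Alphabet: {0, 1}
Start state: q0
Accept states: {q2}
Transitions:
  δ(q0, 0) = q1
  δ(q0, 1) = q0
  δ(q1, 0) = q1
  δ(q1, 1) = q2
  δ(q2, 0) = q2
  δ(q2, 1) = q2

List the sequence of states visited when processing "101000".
Starting at q0
Read '1': q0 -> q0
Read '0': q0 -> q1
Read '1': q1 -> q2
Read '0': q2 -> q2
Read '0': q2 -> q2
Read '0': q2 -> q2

Final answer: q0 -> q0 -> q1 -> q2 -> q2 -> q2 -> q2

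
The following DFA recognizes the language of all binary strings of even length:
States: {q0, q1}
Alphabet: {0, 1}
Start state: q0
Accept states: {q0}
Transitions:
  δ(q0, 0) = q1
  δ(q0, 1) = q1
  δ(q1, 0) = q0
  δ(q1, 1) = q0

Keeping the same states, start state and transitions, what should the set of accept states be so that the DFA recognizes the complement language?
The DFA is complete (every state has a transition on every symbol), so the complement
is recognized by the same DFA with accepting and non-accepting states swapped.
Original accept states: {q0}
Complement accept states = All states - Original accept states
= {q0, q1} - {q0}
= {q1}
Complement language: strings of ODD length

Final answer: {q1}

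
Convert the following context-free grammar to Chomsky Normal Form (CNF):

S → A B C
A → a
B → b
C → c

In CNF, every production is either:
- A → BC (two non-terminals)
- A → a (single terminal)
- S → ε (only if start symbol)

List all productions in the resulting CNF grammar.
The grammar has no ε-productions or unit productions to eliminate.
A → a is already in CNF (single terminal) – keep it.
B → b is already in CNF (single terminal) – keep it.
C → c is already in CNF (single terminal) – keep it.
S → A B C has 3 symbols on the right: break it into binary productions S → A X0, X0 → B C.
Resulting CNF grammar (5 productions): A → a; B → b; C → c; S → A X0; X0 → B C

Final answer: A → a; B → b; C → c; S → A X0; X0 → B C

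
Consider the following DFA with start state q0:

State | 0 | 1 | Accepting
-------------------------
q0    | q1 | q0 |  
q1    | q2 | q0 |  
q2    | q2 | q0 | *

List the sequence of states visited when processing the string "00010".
q0 → q1 → q2 → q2 → q0 → q1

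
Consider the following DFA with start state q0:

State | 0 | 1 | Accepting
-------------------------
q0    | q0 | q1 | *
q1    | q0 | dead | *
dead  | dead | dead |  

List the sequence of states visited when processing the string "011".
q0 → q0 → q1 → dead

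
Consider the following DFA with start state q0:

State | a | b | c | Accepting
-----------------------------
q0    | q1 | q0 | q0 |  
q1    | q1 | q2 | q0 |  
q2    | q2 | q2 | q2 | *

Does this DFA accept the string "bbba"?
Start in q0.
Read 'b': q0 → q0
Read 'b': q0 → q0
Read 'b': q0 → q0
Read 'a': q0 → q1
Final state q1 is not accepting, so the string is rejected.

Final answer: No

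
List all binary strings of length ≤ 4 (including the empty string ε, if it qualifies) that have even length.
Checking every binary string of length 0 to 4:
  Length 0: accepted: ε | rejected: (none)
  Length 1: accepted: (none) | rejected: 0, 1
  Length 2: accepted: 00, 01, 10, 11 | rejected: (none)
  Length 3: accepted: (none) | rejected: 000, 001, 010, 011, 100, 101, 110, 111
  Length 4: accepted: 0000, 0001, 0010, 0011, 0100, 0101, 0110, 0111, 1000, 1001, 1010, 1011, 1100, 1101, 1110, 1111 | rejected: (none)
Total: 21 string(s).

Final answer: ε, 00, 01, 10, 11, 0000, 0001, 0010, 0011, 0100, 0101, 0110, 0111, 1000, 1001, 1010, 1011, 1100, 1101, 1110, 1111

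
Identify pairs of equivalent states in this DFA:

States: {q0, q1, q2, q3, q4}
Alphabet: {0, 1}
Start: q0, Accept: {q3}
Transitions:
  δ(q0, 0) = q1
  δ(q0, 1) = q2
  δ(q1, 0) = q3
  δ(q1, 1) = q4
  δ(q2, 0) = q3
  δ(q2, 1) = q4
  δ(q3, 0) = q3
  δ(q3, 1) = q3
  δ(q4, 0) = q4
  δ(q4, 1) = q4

Using the table-filling algorithm:
Round 0 – mark pairs where exactly one state is accepting: (q0,q3), (q1,q3), (q2,q3), (q3,q4)
Round 1 – newly marked: (q0,q1) [on 0: q1 vs q3, already marked]; (q0,q2) [on 0: q1 vs q3, already marked]; (q1,q4) [on 0: q3 vs q4, already marked]; (q2,q4) [on 0: q3 vs q4, already marked]
Round 2 – newly marked: (q0,q4) [on 0: q1 vs q4, already marked]
No further pairs can be marked.
(q1, q2) unmarked: δ(q1,0)=q3, δ(q2,0)=q3; δ(q1,1)=q4, δ(q2,1)=q4 → equivalent
Equivalent pairs: (q1, q2)

Final answer: Equivalent pairs: (q1, q2)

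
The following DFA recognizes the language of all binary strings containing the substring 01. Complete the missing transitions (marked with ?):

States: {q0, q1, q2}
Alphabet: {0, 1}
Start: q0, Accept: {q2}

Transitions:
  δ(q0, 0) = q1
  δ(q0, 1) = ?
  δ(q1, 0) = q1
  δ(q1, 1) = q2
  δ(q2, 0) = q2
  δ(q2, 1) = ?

What each state remembers (consistent with the given transitions and accept states):
  q0: 01 not seen yet and the last symbol was not 0
  q1: 01 not seen yet and the last symbol was 0
  q2: the substring 01 has already been seen
Filling in the missing entries:
  δ(q0, 1): in q0 (01 not seen yet and the last symbol was not 0), after reading 1 we have: 01 not seen yet and the last symbol was not 0 → q0
  δ(q2, 1): in q2 (the substring 01 has already been seen), after reading 1 we have: the substring 01 has already been seen → q2

Final answer: δ(q0, 1) = q0; δ(q2, 1) = q2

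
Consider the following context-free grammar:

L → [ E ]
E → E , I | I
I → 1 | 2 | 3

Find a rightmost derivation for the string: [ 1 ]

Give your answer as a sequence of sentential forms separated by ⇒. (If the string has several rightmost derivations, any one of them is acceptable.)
Start with L.
Step 1: the rightmost non-terminal is L; apply L → [ E ]:  [ E ]
Step 2: the rightmost non-terminal is E; apply E → I:  [ I ]
Step 3: the rightmost non-terminal is I; apply I → 1:  [ 1 ]

Final answer: L ⇒ [ E ] ⇒ [ I ] ⇒ [ 1 ]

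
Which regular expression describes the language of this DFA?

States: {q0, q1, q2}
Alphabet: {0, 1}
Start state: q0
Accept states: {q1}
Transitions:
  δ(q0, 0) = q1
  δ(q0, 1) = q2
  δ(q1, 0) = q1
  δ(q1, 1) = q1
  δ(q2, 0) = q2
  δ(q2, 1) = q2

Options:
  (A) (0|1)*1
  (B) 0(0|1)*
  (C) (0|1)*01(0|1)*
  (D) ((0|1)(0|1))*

Testing sample strings against the DFA:
  '1010' -> rejected
  '00100' -> accepted
  '01' -> accepted
  '0100' -> accepted
Checking each option for a counterexample:
  (A) (0|1)*1: '0' is accepted by the DFA but does not match the regex → eliminated
  (B) 0(0|1)*: agrees with the DFA on all strings of length ≤ 4
  (C) (0|1)*01(0|1)*: '0' is accepted by the DFA but does not match the regex → eliminated
  (D) ((0|1)(0|1))*: ε is rejected by the DFA but matches the regex → eliminated
Only (B) 0(0|1)* is consistent with the DFA.

Final answer: (B) 0(0|1)*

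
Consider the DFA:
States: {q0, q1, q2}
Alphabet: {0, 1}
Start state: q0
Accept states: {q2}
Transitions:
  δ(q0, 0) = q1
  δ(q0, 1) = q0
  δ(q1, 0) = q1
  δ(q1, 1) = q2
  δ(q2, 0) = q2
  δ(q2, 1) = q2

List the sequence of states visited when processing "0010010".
Starting at q0
Read '0': q0 -> q1
Read '0': q1 -> q1
Read '1': q1 -> q2
Read '0': q2 -> q2
Read '0': q2 -> q2
Read '1': q2 -> q2
Read '0': q2 -> q2

Final answer: q0 -> q1 -> q1 -> q2 -> q2 -> q2 -> q2 -> q2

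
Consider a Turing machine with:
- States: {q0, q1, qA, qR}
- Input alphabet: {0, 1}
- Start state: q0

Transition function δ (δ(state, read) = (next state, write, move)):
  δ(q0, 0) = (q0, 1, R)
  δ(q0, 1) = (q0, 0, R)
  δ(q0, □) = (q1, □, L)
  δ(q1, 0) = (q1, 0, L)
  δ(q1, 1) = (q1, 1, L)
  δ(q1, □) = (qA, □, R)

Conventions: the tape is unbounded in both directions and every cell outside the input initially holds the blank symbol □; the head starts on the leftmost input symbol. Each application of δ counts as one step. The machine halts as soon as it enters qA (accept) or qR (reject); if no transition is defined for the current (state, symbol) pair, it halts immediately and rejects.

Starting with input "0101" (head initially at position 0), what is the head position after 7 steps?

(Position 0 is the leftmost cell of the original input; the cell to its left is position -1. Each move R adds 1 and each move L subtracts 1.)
Step 0: [q0]0101 (head at position 0)
Step 1: δ(q0, 0) = (q0, 1, R)  ⊢  1[q0]101 (head at position 1)
Step 2: δ(q0, 1) = (q0, 0, R)  ⊢  10[q0]01 (head at position 2)
Step 3: δ(q0, 0) = (q0, 1, R)  ⊢  101[q0]1 (head at position 3)
Step 4: δ(q0, 1) = (q0, 0, R)  ⊢  1010[q0]□ (head at position 4)
Step 5: δ(q0, □) = (q1, □, L)  ⊢  101[q1]0□ (head at position 3)
Step 6: δ(q1, 0) = (q1, 0, L)  ⊢  10[q1]10□ (head at position 2)
Step 7: δ(q1, 1) = (q1, 1, L)  ⊢  1[q1]010□ (head at position 1)
Head position after 7 steps: 1

Final answer: Position 1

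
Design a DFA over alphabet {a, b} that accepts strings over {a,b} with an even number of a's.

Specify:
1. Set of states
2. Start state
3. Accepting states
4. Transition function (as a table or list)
One valid DFA (any DFA recognizing the same language is acceptable):
States: {q0, q1}
Start: q0
Accepting: {q0}
Transitions (accepting states marked with *):
State | a | b | Accepting
-------------------------
q0    | q1 | q0 | *
q1    | q0 | q1 |  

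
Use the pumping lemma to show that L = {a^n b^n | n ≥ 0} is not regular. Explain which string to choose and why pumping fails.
Language: L = {a^n b^n | n ≥ 0} (equal numbers of a's followed by b's)
Step 1: Assume for contradiction that L is regular, with pumping length p.
Step 2: Choose s = a^p b^p. Then s ∈ L (it has p a's followed by p b's) and |s| ≥ p.
Step 3: Consider any decomposition s = xyz with |xy| ≤ p and |y| > 0. Since |xy| ≤ p and the first p symbols of s are all a's, y = a^k for some k with 1 ≤ k ≤ p.
Step 4: Pumping up (i = 2): xy²z = a^(p+k) b^p, which has more a's than b's, so xy²z ∉ L.
This contradicts the pumping lemma, so L is not regular.

Final answer: Choose s = a^p b^p. Since |xy| ≤ p, y = a^k with k ≥ 1. Then xy²z = a^(p+k) b^p ∉ L.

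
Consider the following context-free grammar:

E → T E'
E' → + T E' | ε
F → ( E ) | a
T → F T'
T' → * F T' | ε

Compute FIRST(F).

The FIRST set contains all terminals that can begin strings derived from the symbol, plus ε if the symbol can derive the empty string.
FIRST(F): F → ( E ) contributes '(' and F → a contributes 'a', so FIRST(F) = {(, a}. F is not nullable.

Final answer: {(, a}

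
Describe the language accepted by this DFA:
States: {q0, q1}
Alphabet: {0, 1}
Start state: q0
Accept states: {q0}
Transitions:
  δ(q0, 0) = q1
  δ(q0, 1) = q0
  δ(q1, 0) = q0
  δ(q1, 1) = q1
Analyzing the DFA structure:
Start state: q0
Accept states: {q0}
Interpreting what each state remembers (checking against the transitions):
  q0: an even number of 0s has been read so far
  q1: an odd number of 0s has been read so far
  δ(q0, 0): in q0 (an even number of 0s has been read so far), after reading 0 we have: an odd number of 0s has been read so far → q1
  δ(q0, 1): in q0 (an even number of 0s has been read so far), after reading 1 we have: an even number of 0s has been read so far → q0
  δ(q1, 0): in q1 (an odd number of 0s has been read so far), after reading 0 we have: an even number of 0s has been read so far → q0
  δ(q1, 1): in q1 (an odd number of 0s has been read so far), after reading 1 we have: an odd number of 0s has been read so far → q1
A string is accepted iff it ends in {q0}, i.e. an even number of 0s has been read so far.
Language: All binary strings with an even number of 0s

Final answer: All binary strings with an even number of 0s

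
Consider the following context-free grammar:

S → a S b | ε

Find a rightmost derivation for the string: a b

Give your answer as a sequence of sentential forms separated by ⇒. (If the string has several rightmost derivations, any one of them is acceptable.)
Start with S.
Step 1: the rightmost non-terminal is S; apply S → a S b:  a S b
Step 2: the rightmost non-terminal is S; apply S → ε:  a b

Final answer: S ⇒ a S b ⇒ a b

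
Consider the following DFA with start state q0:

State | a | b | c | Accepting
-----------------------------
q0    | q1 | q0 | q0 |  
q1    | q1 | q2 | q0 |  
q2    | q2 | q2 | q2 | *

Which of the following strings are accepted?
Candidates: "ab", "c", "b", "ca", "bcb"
"ab": q0 → q1 → q2; q2 is accepting → accepted
"c": q0 → q0; q0 is not accepting → rejected
"b": q0 → q0; q0 is not accepting → rejected
"ca": q0 → q0 → q1; q1 is not accepting → rejected
"bcb": q0 → q0 → q0 → q0; q0 is not accepting → rejected

Final answer: "ab"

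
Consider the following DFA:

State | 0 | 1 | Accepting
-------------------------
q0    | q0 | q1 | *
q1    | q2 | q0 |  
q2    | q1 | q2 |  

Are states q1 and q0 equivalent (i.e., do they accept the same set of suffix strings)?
Try the suffix ε (the empty string).
From q1: q1 — not accepting.
From q0: q0 — accepting.
The two states disagree on this suffix, so they are not equivalent.

Final answer: No. Distinguishing string: ε (the empty string) - accepted from q0 but not from q1.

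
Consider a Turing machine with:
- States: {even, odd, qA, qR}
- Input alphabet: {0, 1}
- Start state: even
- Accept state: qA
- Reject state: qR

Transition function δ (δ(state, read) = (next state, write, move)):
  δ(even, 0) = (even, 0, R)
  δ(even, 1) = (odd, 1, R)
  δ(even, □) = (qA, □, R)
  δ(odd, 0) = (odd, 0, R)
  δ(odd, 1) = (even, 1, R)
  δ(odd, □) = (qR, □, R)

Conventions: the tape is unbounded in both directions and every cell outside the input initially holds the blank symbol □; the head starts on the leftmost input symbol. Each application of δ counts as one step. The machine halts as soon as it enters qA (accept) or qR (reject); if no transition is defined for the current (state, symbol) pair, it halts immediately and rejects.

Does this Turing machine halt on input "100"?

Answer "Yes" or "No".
Step 0: [even]100 (head at position 0)
Step 1: δ(even, 1) = (odd, 1, R)  ⊢  1[odd]00 (head at position 1)
Step 2: δ(odd, 0) = (odd, 0, R)  ⊢  10[odd]0 (head at position 2)
Step 3: δ(odd, 0) = (odd, 0, R)  ⊢  100[odd]□ (head at position 3)
Step 4: δ(odd, □) = (qR, □, R)  ⊢  100□[qR]□ (head at position 4)
The machine is in qR, so it halts and rejects.
It halts after 4 steps.

Final answer: Yes - halts after 4 steps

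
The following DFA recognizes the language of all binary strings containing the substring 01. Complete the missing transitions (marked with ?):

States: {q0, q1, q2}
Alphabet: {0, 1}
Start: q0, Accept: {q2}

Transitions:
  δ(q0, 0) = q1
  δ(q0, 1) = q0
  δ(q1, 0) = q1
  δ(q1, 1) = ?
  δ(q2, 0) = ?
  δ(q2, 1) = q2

What each state remembers (consistent with the given transitions and accept states):
  q0: 01 not seen yet and the last symbol was not 0
  q1: 01 not seen yet and the last symbol was 0
  q2: the substring 01 has already been seen
Filling in the missing entries:
  δ(q1, 1): in q1 (01 not seen yet and the last symbol was 0), after reading 1 we have: the substring 01 has already been seen → q2
  δ(q2, 0): in q2 (the substring 01 has already been seen), after reading 0 we have: the substring 01 has already been seen → q2

Final answer: δ(q1, 1) = q2; δ(q2, 0) = q2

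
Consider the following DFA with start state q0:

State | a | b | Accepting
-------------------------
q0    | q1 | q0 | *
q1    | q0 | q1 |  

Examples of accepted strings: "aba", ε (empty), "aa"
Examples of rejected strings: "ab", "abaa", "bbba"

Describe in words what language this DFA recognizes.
strings over {a,b} with an even number of a's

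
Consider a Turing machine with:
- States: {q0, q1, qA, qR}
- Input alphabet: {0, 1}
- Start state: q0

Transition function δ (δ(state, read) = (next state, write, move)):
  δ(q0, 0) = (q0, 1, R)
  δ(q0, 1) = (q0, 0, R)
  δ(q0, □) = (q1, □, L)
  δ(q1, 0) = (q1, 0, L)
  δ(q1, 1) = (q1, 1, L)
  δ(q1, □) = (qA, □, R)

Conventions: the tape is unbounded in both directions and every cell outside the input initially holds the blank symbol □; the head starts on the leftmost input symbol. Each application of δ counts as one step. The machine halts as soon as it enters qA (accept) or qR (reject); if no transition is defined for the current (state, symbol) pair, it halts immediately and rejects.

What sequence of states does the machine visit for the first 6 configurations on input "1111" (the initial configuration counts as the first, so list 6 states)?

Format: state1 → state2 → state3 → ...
Step 0: [q0]1111 (head at position 0)
Step 1: δ(q0, 1) = (q0, 0, R)  ⊢  0[q0]111 (head at position 1)
Step 2: δ(q0, 1) = (q0, 0, R)  ⊢  00[q0]11 (head at position 2)
Step 3: δ(q0, 1) = (q0, 0, R)  ⊢  000[q0]1 (head at position 3)
Step 4: δ(q0, 1) = (q0, 0, R)  ⊢  0000[q0]□ (head at position 4)
Step 5: δ(q0, □) = (q1, □, L)  ⊢  000[q1]0□ (head at position 3)
Reading off the states of these 6 configurations: q0 → q0 → q0 → q0 → q0 → q1

Final answer: q0 → q0 → q0 → q0 → q0 → q1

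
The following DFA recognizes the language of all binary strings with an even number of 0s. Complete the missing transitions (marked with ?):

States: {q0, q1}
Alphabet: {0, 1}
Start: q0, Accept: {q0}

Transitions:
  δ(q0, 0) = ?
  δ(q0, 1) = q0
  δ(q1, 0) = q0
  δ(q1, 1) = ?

What each state remembers (consistent with the given transitions and accept states):
  q0: an even number of 0s has been read so far
  q1: an odd number of 0s has been read so far
Filling in the missing entries:
  δ(q0, 0): in q0 (an even number of 0s has been read so far), after reading 0 we have: an odd number of 0s has been read so far → q1
  δ(q1, 1): in q1 (an odd number of 0s has been read so far), after reading 1 we have: an odd number of 0s has been read so far → q1

Final answer: δ(q0, 0) = q1; δ(q1, 1) = q1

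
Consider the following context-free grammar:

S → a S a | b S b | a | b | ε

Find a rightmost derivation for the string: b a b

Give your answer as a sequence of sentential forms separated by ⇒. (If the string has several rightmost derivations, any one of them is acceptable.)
Start with S.
Step 1: the rightmost non-terminal is S; apply S → b S b:  b S b
Step 2: the rightmost non-terminal is S; apply S → a:  b a b

Final answer: S ⇒ b S b ⇒ b a b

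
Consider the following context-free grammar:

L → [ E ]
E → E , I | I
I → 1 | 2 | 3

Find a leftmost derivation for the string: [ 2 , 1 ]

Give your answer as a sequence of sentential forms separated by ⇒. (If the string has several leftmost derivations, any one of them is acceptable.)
Start with L.
Step 1: the leftmost non-terminal is L; apply L → [ E ]:  [ E ]
Step 2: the leftmost non-terminal is E; apply E → E , I:  [ E , I ]
Step 3: the leftmost non-terminal is E; apply E → I:  [ I , I ]
Step 4: the leftmost non-terminal is I; apply I → 2:  [ 2 , I ]
Step 5: the leftmost non-terminal is I; apply I → 1:  [ 2 , 1 ]

Final answer: L ⇒ [ E ] ⇒ [ E , I ] ⇒ [ I , I ] ⇒ [ 2 , I ] ⇒ [ 2 , 1 ]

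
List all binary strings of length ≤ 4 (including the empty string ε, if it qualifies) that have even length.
Checking every binary string of length 0 to 4:
  Length 0: accepted: ε | rejected: (none)
  Length 1: accepted: (none) | rejected: 0, 1
  Length 2: accepted: 00, 01, 10, 11 | rejected: (none)
  Length 3: accepted: (none) | rejected: 000, 001, 010, 011, 100, 101, 110, 111
  Length 4: accepted: 0000, 0001, 0010, 0011, 0100, 0101, 0110, 0111, 1000, 1001, 1010, 1011, 1100, 1101, 1110, 1111 | rejected: (none)
Total: 21 string(s).

Final answer: ε, 00, 01, 10, 11, 0000, 0001, 0010, 0011, 0100, 0101, 0110, 0111, 1000, 1001, 1010, 1011, 1100, 1101, 1110, 1111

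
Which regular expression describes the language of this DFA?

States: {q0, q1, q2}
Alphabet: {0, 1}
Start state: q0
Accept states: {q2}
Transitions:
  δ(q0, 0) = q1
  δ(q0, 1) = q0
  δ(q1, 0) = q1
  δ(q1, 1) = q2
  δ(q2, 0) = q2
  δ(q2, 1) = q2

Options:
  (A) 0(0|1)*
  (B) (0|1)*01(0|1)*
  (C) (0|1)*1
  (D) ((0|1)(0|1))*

Testing sample strings against the DFA:
  '000' -> rejected
  '0111' -> accepted
  '11' -> rejected
  '11' -> rejected
Checking each option for a counterexample:
  (A) 0(0|1)*: '0' is rejected by the DFA but matches the regex → eliminated
  (B) (0|1)*01(0|1)*: agrees with the DFA on all strings of length ≤ 4
  (C) (0|1)*1: '1' is rejected by the DFA but matches the regex → eliminated
  (D) ((0|1)(0|1))*: ε is rejected by the DFA but matches the regex → eliminated
Only (B) (0|1)*01(0|1)* is consistent with the DFA.

Final answer: (B) (0|1)*01(0|1)*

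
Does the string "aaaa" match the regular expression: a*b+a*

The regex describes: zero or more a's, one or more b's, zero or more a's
No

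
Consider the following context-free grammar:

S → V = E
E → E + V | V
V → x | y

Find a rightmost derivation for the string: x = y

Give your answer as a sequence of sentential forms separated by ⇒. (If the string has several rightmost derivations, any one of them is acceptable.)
Start with S.
Step 1: the rightmost non-terminal is S; apply S → V = E:  V = E
Step 2: the rightmost non-terminal is E; apply E → V:  V = V
Step 3: the rightmost non-terminal is V; apply V → y:  V = y
Step 4: the rightmost non-terminal is V; apply V → x:  x = y

Final answer: S ⇒ V = E ⇒ V = V ⇒ V = y ⇒ x = y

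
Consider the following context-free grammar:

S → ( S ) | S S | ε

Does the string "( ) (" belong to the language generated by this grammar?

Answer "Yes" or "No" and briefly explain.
Each production adds parentheses only in matched pairs (S → ( S )) or none at all, so every derived string has equally many '(' and ')'. The string ( ) ( has two '(' and one ')', so it cannot be derived.

Final answer: No - no valid derivation exists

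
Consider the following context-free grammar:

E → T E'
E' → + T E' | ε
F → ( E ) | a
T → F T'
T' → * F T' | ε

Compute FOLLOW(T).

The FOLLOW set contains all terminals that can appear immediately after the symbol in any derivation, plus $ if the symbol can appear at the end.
Useful FIRST sets: FIRST(E') = {+, ε}, FIRST(T') = {*, ε} (both E' and T' are nullable).
FOLLOW(E): E is the start symbol → $; E appears in F → ( E ) followed by ')' → FOLLOW(E) = {), $}.
FOLLOW(E'): E' appears at the right end of E → T E' and of E' → + T E', so FOLLOW(E') ⊇ FOLLOW(E) (the second occurrence adds nothing new). FOLLOW(E') = {), $}.
FOLLOW(T): in E → T E' and E' → + T E', T is followed by E': add FIRST(E') minus ε = {+}; since E' is nullable, also add FOLLOW(E) and FOLLOW(E') = {), $}. FOLLOW(T) = {+, ), $}.

Final answer: {$, ), +}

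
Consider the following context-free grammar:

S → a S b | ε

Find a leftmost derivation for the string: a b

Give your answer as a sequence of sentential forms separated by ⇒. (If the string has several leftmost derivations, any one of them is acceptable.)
Start with S.
Step 1: the leftmost non-terminal is S; apply S → a S b:  a S b
Step 2: the leftmost non-terminal is S; apply S → ε:  a b

Final answer: S ⇒ a S b ⇒ a b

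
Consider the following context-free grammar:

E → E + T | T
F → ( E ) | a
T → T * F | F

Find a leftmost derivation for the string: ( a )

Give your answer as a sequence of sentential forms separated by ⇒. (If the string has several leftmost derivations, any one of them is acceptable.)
Start with E.
Step 1: the leftmost non-terminal is E; apply E → T:  T
Step 2: the leftmost non-terminal is T; apply T → F:  F
Step 3: the leftmost non-terminal is F; apply F → ( E ):  ( E )
Step 4: the leftmost non-terminal is E; apply E → T:  ( T )
Step 5: the leftmost non-terminal is T; apply T → F:  ( F )
Step 6: the leftmost non-terminal is F; apply F → a:  ( a )

Final answer: E ⇒ T ⇒ F ⇒ ( E ) ⇒ ( T ) ⇒ ( F ) ⇒ ( a )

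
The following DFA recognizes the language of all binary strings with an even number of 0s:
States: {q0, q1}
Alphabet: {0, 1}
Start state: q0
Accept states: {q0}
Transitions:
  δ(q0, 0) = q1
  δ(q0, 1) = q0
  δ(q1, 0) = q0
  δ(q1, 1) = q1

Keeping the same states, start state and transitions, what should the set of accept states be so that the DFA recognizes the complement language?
The DFA is complete (every state has a transition on every symbol), so the complement
is recognized by the same DFA with accepting and non-accepting states swapped.
Original accept states: {q0}
Complement accept states = All states - Original accept states
= {q0, q1} - {q0}
= {q1}
Complement language: strings with an ODD number of 0s

Final answer: {q1}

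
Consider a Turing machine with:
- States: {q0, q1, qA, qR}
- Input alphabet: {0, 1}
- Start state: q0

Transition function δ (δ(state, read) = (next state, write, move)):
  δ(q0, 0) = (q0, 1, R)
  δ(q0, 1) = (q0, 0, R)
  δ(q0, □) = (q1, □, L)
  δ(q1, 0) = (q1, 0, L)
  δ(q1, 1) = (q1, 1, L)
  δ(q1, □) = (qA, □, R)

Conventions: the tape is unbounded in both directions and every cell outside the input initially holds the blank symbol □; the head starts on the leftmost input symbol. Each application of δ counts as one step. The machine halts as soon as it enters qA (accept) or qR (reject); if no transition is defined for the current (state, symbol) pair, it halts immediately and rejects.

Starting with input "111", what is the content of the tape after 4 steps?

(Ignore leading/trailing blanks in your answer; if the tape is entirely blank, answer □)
Step 0: [q0]111 (head at position 0)
Step 1: δ(q0, 1) = (q0, 0, R)  ⊢  0[q0]11 (head at position 1)
Step 2: δ(q0, 1) = (q0, 0, R)  ⊢  00[q0]1 (head at position 2)
Step 3: δ(q0, 1) = (q0, 0, R)  ⊢  000[q0]□ (head at position 3)
Step 4: δ(q0, □) = (q1, □, L)  ⊢  00[q1]0□ (head at position 2)
Tape after 4 steps (ignoring surrounding blanks): 000

Final answer: Tape: 000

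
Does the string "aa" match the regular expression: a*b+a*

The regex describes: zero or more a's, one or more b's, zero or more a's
No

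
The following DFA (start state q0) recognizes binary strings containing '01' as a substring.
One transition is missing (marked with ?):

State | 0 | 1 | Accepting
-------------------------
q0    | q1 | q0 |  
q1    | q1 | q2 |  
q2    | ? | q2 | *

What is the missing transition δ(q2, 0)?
q2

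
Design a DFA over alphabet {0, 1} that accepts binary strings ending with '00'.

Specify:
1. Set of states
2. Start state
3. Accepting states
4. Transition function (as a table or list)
One valid DFA (any DFA recognizing the same language is acceptable):
States: {q0, q1, q2}
Start: q0
Accepting: {q2}
Transitions (accepting states marked with *):
State | 0 | 1 | Accepting
-------------------------
q0    | q1 | q0 |  
q1    | q2 | q0 |  
q2    | q2 | q0 | *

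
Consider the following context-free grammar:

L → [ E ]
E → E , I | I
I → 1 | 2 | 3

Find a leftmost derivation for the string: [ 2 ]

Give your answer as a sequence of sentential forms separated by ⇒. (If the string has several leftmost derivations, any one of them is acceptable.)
Start with L.
Step 1: the leftmost non-terminal is L; apply L → [ E ]:  [ E ]
Step 2: the leftmost non-terminal is E; apply E → I:  [ I ]
Step 3: the leftmost non-terminal is I; apply I → 2:  [ 2 ]

Final answer: L ⇒ [ E ] ⇒ [ I ] ⇒ [ 2 ]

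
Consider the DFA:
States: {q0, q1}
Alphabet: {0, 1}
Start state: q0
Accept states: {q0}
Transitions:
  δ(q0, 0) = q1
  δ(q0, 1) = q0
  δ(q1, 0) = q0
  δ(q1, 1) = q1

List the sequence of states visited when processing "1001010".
Starting at q0
Read '1': q0 -> q0
Read '0': q0 -> q1
Read '0': q1 -> q0
Read '1': q0 -> q0
Read '0': q0 -> q1
Read '1': q1 -> q1
Read '0': q1 -> q0

Final answer: q0 -> q0 -> q1 -> q0 -> q0 -> q1 -> q1 -> q0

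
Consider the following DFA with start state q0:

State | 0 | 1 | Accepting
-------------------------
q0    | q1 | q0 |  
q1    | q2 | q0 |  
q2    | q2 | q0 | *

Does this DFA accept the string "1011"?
Start in q0.
Read '1': q0 → q0
Read '0': q0 → q1
Read '1': q1 → q0
Read '1': q0 → q0
Final state q0 is not accepting, so the string is rejected.

Final answer: No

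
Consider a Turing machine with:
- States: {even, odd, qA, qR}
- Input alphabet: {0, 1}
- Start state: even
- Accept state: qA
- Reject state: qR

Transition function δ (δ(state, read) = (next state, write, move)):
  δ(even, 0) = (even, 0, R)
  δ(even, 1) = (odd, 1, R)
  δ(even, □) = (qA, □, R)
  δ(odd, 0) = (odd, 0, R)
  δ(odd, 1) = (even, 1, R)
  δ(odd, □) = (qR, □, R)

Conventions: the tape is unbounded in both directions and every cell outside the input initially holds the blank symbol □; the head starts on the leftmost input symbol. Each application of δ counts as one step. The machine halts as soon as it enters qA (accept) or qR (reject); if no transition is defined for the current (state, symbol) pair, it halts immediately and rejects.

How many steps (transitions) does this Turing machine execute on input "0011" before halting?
Step 0: [even]0011 (head at position 0)
Step 1: δ(even, 0) = (even, 0, R)  ⊢  0[even]011 (head at position 1)
Step 2: δ(even, 0) = (even, 0, R)  ⊢  00[even]11 (head at position 2)
Step 3: δ(even, 1) = (odd, 1, R)  ⊢  001[odd]1 (head at position 3)
Step 4: δ(odd, 1) = (even, 1, R)  ⊢  0011[even]□ (head at position 4)
Step 5: δ(even, □) = (qA, □, R)  ⊢  0011□[qA]□ (head at position 5)
The machine is in qA, so it halts and accepts.
Number of transitions executed: 5.

Final answer: 5 steps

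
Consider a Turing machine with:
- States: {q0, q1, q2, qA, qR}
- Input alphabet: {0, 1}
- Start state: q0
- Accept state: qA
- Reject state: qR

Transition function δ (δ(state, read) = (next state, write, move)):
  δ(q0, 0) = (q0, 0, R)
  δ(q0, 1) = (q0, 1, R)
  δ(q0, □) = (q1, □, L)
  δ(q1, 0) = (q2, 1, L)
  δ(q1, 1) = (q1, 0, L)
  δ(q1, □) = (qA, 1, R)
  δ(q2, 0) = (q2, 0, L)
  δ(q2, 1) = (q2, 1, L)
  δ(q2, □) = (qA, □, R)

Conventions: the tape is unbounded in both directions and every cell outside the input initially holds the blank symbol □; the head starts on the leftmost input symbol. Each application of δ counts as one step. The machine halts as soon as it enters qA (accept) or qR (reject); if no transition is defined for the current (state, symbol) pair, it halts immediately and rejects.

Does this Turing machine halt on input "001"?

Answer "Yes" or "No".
Step 0: [q0]001 (head at position 0)
Step 1: δ(q0, 0) = (q0, 0, R)  ⊢  0[q0]01 (head at position 1)
Step 2: δ(q0, 0) = (q0, 0, R)  ⊢  00[q0]1 (head at position 2)
Step 3: δ(q0, 1) = (q0, 1, R)  ⊢  001[q0]□ (head at position 3)
Step 4: δ(q0, □) = (q1, □, L)  ⊢  00[q1]1□ (head at position 2)
Step 5: δ(q1, 1) = (q1, 0, L)  ⊢  0[q1]00□ (head at position 1)
Step 6: δ(q1, 0) = (q2, 1, L)  ⊢  [q2]010□ (head at position 0)
Step 7: δ(q2, 0) = (q2, 0, L)  ⊢  [q2]□010□ (head at position -1)
Step 8: δ(q2, □) = (qA, □, R)  ⊢  □[qA]010□ (head at position 0)
The machine is in qA, so it halts and accepts.
It halts after 8 steps.

Final answer: Yes - halts after 8 steps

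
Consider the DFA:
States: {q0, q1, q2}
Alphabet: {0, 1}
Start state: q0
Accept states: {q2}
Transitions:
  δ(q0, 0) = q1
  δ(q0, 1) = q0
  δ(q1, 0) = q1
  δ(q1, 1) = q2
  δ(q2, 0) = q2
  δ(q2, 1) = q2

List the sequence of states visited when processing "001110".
Starting at q0
Read '0': q0 -> q1
Read '0': q1 -> q1
Read '1': q1 -> q2
Read '1': q2 -> q2
Read '1': q2 -> q2
Read '0': q2 -> q2

Final answer: q0 -> q1 -> q1 -> q2 -> q2 -> q2 -> q2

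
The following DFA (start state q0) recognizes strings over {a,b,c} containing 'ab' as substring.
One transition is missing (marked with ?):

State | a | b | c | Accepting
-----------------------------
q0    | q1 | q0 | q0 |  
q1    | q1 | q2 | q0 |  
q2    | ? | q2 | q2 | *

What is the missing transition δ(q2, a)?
q2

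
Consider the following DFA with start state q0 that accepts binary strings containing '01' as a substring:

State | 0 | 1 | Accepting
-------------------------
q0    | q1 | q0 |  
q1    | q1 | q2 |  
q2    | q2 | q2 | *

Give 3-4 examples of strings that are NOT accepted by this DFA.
Any strings that end in a non-accepting state work; for example:
ε: q0; q0 is not accepting → rejected
"111": q0 → q0 → q0 → q0; q0 is not accepting → rejected
"0000": q0 → q1 → q1 → q1 → q1; q1 is not accepting → rejected
"1100": q0 → q0 → q0 → q1 → q1; q1 is not accepting → rejected

Final answer: ε, "111", "0000", "1100"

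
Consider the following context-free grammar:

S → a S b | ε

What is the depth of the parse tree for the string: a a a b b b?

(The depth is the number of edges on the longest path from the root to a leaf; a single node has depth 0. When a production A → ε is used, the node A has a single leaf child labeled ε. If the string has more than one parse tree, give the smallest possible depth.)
The only parse tree applies S → a S b 3 times (once per matching a…b pair) and then S → ε.
The S nodes sit at depths 0, 1, …, 3; the innermost S (depth 3) has the single child ε at depth 4.
The terminal leaves a, b are at depths 1..3, so the longest root-to-leaf path is S → S → … → S → ε with 4 edges.
Depth = 4.

Final answer: 4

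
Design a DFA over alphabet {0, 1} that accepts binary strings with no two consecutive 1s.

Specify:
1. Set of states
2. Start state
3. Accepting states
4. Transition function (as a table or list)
One valid DFA (any DFA recognizing the same language is acceptable):
States: {q0, q1, dead}
Start: q0
Accepting: {q0, q1}
Transitions (accepting states marked with *):
State | 0 | 1 | Accepting
-------------------------
q0    | q0 | q1 | *
q1    | q0 | dead | *
dead  | dead | dead |  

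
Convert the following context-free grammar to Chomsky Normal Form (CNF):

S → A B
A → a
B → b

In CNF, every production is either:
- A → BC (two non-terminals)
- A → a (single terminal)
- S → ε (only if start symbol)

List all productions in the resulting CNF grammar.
The grammar has no ε-productions or unit productions to eliminate.
S → A B is already in CNF (two non-terminals) – keep it.
A → a is already in CNF (single terminal) – keep it.
B → b is already in CNF (single terminal) – keep it.
Resulting CNF grammar (3 productions): A → a; B → b; S → A B

Final answer: A → a; B → b; S → A B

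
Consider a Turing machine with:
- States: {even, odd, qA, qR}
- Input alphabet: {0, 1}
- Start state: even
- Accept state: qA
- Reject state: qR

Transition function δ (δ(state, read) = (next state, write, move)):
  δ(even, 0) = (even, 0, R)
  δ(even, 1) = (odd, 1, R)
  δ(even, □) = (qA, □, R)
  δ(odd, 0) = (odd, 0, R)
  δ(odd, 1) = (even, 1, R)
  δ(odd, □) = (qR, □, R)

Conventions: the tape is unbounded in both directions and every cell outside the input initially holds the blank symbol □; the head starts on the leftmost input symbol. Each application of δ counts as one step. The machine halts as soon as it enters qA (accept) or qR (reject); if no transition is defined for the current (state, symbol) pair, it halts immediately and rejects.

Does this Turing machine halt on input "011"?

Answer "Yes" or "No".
Step 0: [even]011 (head at position 0)
Step 1: δ(even, 0) = (even, 0, R)  ⊢  0[even]11 (head at position 1)
Step 2: δ(even, 1) = (odd, 1, R)  ⊢  01[odd]1 (head at position 2)
Step 3: δ(odd, 1) = (even, 1, R)  ⊢  011[even]□ (head at position 3)
Step 4: δ(even, □) = (qA, □, R)  ⊢  011□[qA]□ (head at position 4)
The machine is in qA, so it halts and accepts.
It halts after 4 steps.

Final answer: Yes - halts after 4 steps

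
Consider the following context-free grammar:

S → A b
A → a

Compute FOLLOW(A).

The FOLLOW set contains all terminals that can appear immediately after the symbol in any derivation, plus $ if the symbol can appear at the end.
A occurs only in S → A b, where it is immediately followed by the terminal b. So FOLLOW(A) = {b}.

Final answer: {b}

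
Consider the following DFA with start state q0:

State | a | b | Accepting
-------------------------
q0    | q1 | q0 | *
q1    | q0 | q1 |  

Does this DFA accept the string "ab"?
Start in q0.
Read 'a': q0 → q1
Read 'b': q1 → q1
Final state q1 is not accepting, so the string is rejected.

Final answer: No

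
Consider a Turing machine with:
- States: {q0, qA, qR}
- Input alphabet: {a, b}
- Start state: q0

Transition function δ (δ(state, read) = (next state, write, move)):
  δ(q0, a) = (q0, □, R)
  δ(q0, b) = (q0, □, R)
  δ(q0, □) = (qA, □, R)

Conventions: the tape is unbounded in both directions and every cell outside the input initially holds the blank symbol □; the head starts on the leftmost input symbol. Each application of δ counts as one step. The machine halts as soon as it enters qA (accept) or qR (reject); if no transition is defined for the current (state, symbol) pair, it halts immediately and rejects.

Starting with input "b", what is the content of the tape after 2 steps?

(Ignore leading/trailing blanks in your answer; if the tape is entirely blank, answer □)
Step 0: [q0]b (head at position 0)
Step 1: δ(q0, b) = (q0, □, R)  ⊢  □[q0]□ (head at position 1)
Step 2: δ(q0, □) = (qA, □, R)  ⊢  □□[qA]□ (head at position 2)
Tape after 2 steps (ignoring surrounding blanks): □

Final answer: Tape: □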